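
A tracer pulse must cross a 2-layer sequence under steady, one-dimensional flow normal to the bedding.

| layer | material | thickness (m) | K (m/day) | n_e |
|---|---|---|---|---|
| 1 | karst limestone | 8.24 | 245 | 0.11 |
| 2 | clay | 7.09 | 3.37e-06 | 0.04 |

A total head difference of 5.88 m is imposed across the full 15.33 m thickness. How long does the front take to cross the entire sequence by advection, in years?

With flow normal to the layers, continuity requires the same specific discharge q through every layer.
Σ(b_i/K_i) = 8.24/245 + 7.09/3.37e-06 = 2.104e+06 d.
q = Δh / Σ(b_i/K_i) = 5.88 / 2.104e+06 = 2.795e-06 m/day.
In each layer the seepage velocity is v_i = q/n_i, so the layer transit time is t_i = b_i·n_i / q:
  layer 1 (karst limestone): t_1 = 8.24 × 0.11 / 2.795e-06 = 3.243e+05 d
  layer 2 (clay): t_2 = 7.09 × 0.04 / 2.795e-06 = 1.015e+05 d
Total t = Σ t_i = 4.258e+05 days = 1166 years.

1170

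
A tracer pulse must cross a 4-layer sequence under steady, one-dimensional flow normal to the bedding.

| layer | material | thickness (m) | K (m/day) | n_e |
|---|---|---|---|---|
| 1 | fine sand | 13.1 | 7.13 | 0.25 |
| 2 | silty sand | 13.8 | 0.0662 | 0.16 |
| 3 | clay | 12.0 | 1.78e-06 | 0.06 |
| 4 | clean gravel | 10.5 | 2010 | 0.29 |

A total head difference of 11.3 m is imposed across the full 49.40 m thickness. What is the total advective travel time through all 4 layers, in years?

15100

With flow normal to the layers, continuity requires the same specific discharge q through every layer.
Σ(b_i/K_i) = 13.1/7.13 + 13.8/0.0662 + 12.0/1.78e-06 + 10.5/2010 = 6.742e+06 d.
q = Δh / Σ(b_i/K_i) = 11.3 / 6.742e+06 = 1.676e-06 m/day.
In each layer the seepage velocity is v_i = q/n_i, so the layer transit time is t_i = b_i·n_i / q:
  layer 1 (fine sand): t_1 = 13.1 × 0.25 / 1.676e-06 = 1.954e+06 d
  layer 2 (silty sand): t_2 = 13.8 × 0.16 / 1.676e-06 = 1.317e+06 d
  layer 3 (clay): t_3 = 12.0 × 0.06 / 1.676e-06 = 4.296e+05 d
  layer 4 (clean gravel): t_4 = 10.5 × 0.29 / 1.676e-06 = 1.817e+06 d
Total t = Σ t_i = 5.518e+06 days = 15106 years.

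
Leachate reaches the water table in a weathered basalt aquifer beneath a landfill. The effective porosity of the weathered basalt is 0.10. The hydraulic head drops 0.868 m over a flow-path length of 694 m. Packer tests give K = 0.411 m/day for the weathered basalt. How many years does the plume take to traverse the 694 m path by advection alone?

370

Hydraulic gradient i = Δh / L = 0.868 / 694 = 0.001251.
Darcy flux q = K · i = 0.4110 × 0.001251 = 0.0005140 m/day.
Seepage velocity v = q / n_e = 0.0005140 / 0.10 = 0.005140 m/day.
Travel time t = L / v = 694 / 0.005140 = 1.350e+05 days = 369.6 years.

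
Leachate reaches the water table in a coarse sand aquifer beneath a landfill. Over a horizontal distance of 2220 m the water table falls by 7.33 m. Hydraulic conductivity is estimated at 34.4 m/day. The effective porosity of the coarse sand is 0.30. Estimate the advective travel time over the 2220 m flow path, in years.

16.1

Hydraulic gradient i = Δh / L = 7.33 / 2220 = 0.003302.
Darcy flux q = K · i = 34.40 × 0.003302 = 0.1136 m/day.
Seepage velocity v = q / n_e = 0.1136 / 0.30 = 0.3786 m/day.
Travel time t = L / v = 2220 / 0.3786 = 5864 days = 16.05 years.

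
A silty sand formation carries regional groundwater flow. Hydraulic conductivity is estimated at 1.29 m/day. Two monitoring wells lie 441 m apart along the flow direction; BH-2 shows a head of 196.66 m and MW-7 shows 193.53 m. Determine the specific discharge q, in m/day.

0.00916

Hydraulic gradient i = (196.66 − 193.53) / 441 = 3.13 / 441 = 0.007098.
Specific discharge q = K · i = 1.290 × 0.007098 = 0.009156 m/day.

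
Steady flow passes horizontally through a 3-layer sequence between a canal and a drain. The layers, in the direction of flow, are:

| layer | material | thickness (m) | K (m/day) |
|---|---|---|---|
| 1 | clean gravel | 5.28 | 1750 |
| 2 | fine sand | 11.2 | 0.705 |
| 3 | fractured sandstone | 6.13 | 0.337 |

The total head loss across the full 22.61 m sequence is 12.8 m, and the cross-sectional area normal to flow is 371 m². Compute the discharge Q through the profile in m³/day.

Flow is perpendicular to layering, so the layers act in series and the equivalent K is the thickness-weighted harmonic mean.
Total thickness L = 5.28 + 11.2 + 6.13 = 22.61 m.
Σ(b_i/K_i) = 5.28/1750 + 11.2/0.705 + 6.13/0.337 = 34.08 d.
K_eq = L / Σ(b_i/K_i) = 22.61 / 34.08 = 0.6634 m/day.
Q = K_eq · A · (Δh/L) = 0.6634 × 371 × (12.8/22.61) = 139.3 m³/day.

139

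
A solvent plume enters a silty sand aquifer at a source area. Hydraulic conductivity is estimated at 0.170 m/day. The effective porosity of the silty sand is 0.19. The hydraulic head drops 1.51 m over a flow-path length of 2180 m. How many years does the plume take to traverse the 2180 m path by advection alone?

9630

Hydraulic gradient i = Δh / L = 1.51 / 2180 = 0.0006927.
Darcy flux q = K · i = 0.1700 × 0.0006927 = 0.0001178 m/day.
Seepage velocity v = q / n_e = 0.0001178 / 0.19 = 0.0006197 m/day.
Travel time t = L / v = 2180 / 0.0006197 = 3.518e+06 days = 9631 years.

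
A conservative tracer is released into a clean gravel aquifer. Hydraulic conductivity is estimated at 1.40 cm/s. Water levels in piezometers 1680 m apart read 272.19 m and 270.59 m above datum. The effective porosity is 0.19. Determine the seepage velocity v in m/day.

6.06

Convert K: 1.40 cm/s × 864 = 1210 m/day.
Hydraulic gradient i = (272.19 − 270.59) / 1680 = 1.6 / 1680 = 0.0009524.
Darcy flux q = K · i = 1210 × 0.0009524 = 1.152 m/day.
Seepage velocity v = q / n_e = 1.152 / 0.19 = 6.063 m/day.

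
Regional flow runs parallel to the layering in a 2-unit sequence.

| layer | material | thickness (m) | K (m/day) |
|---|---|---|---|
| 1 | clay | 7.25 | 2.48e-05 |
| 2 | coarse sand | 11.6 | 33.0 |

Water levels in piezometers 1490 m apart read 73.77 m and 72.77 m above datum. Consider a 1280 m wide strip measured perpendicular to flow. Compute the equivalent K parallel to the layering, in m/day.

20.3

Flow is parallel to layering, so each bed carries its own Darcy discharge and the transmissivities add.
Σ(K_i·b_i) = 2.48e-05×7.25 + 33.0×11.6 = 382.8 m²/day.
Total thickness b = 18.85 m, so K_eq = Σ(K_i·b_i)/b = 20.31 m/day.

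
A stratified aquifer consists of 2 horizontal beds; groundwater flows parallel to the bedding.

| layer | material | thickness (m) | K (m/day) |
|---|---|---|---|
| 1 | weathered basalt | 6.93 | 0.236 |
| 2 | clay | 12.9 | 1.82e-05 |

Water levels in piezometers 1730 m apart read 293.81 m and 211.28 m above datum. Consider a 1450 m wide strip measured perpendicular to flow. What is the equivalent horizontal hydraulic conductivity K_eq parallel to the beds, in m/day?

Flow is parallel to layering, so each bed carries its own Darcy discharge and the transmissivities add.
Σ(K_i·b_i) = 0.236×6.93 + 1.82e-05×12.9 = 1.636 m²/day.
Total thickness b = 19.83 m, so K_eq = Σ(K_i·b_i)/b = 0.08249 m/day.

0.0825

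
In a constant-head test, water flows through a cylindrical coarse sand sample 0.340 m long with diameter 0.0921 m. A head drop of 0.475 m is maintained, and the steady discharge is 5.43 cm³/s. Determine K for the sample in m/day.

Cross-sectional area A = π·(d/2)² = π × (0.0921/2)² = 0.006662 m².
Convert discharge: 5.43 cm³/s = 5.430e-06 m³/s.
Darcy's law rearranged: K = Q·L / (A·Δh) = 5.430e-06 × 0.340 / (0.006662 × 0.475) = 0.0005834 m/s = 50.41 m/day.

50.4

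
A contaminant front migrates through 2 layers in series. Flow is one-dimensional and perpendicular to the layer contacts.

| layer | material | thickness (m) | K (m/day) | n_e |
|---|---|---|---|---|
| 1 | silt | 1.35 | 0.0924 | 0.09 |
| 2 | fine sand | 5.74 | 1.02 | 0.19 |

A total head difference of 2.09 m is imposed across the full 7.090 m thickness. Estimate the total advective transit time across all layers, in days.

With flow normal to the layers, continuity requires the same specific discharge q through every layer.
Σ(b_i/K_i) = 1.35/0.0924 + 5.74/1.02 = 20.24 d.
q = Δh / Σ(b_i/K_i) = 2.09 / 20.24 = 0.1033 m/day.
In each layer the seepage velocity is v_i = q/n_i, so the layer transit time is t_i = b_i·n_i / q:
  layer 1 (silt): t_1 = 1.35 × 0.09 / 0.1033 = 1.177 d
  layer 2 (fine sand): t_2 = 5.74 × 0.19 / 0.1033 = 10.56 d
Total t = Σ t_i = 11.74 days.

11.7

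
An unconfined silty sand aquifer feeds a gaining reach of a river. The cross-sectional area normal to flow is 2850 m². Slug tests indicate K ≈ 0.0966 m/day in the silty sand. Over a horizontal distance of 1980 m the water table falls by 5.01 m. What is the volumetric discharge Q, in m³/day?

0.697

Hydraulic gradient i = Δh / L = 5.01 / 1980 = 0.002530.
Darcy's law: Q = K · A · i = 0.09660 × 2850 × 0.002530 = 0.6966 m³/day.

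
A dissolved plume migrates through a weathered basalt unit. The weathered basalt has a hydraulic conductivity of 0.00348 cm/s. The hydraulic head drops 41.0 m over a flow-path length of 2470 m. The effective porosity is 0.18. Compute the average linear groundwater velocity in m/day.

0.277

Convert K: 0.00348 cm/s × 864 = 3.007 m/day.
Hydraulic gradient i = Δh / L = 41.0 / 2470 = 0.01660.
Darcy flux q = K · i = 3.007 × 0.01660 = 0.04991 m/day.
Seepage velocity v = q / n_e = 0.04991 / 0.18 = 0.2773 m/day.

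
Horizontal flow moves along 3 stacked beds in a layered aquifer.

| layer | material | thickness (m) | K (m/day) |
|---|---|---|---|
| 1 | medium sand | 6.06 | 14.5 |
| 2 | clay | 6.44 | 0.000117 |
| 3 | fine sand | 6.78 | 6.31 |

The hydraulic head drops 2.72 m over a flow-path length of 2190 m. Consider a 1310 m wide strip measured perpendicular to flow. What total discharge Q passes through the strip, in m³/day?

Flow is parallel to layering, so each bed carries its own Darcy discharge and the transmissivities add.
Σ(K_i·b_i) = 14.5×6.06 + 0.000117×6.44 + 6.31×6.78 = 130.7 m²/day.
Hydraulic gradient i = Δh / L = 2.72 / 2190 = 0.001242.
Q = Σ(K_i·b_i) · W · i = 130.7 × 1310 × 0.001242 = 212.6 m³/day.

213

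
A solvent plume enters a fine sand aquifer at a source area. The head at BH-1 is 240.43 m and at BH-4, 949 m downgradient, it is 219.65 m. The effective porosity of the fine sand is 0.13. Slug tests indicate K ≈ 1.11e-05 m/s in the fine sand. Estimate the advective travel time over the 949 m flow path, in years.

16.1

Convert K: 1.11e-05 m/s × 86400 = 0.9590 m/day.
Hydraulic gradient i = (240.43 − 219.65) / 949 = 20.78 / 949 = 0.02190.
Darcy flux q = K · i = 0.9590 × 0.02190 = 0.02100 m/day.
Seepage velocity v = q / n_e = 0.02100 / 0.13 = 0.1615 m/day.
Travel time t = L / v = 949 / 0.1615 = 5875 days = 16.08 years.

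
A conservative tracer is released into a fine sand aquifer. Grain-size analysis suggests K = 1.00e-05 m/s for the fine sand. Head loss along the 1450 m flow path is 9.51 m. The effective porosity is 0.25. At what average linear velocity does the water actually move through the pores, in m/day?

Convert K: 1.00e-05 m/s × 86400 = 0.8640 m/day.
Hydraulic gradient i = Δh / L = 9.51 / 1450 = 0.006559.
Darcy flux q = K · i = 0.8640 × 0.006559 = 0.005667 m/day.
Seepage velocity v = q / n_e = 0.005667 / 0.25 = 0.02267 m/day.

0.0227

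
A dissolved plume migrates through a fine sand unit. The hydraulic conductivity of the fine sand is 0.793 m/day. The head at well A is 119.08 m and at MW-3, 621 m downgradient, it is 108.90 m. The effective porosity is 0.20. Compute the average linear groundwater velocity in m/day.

0.0650

Hydraulic gradient i = (119.08 − 108.90) / 621 = 10.18 / 621 = 0.01639.
Darcy flux q = K · i = 0.7930 × 0.01639 = 0.01300 m/day.
Seepage velocity v = q / n_e = 0.01300 / 0.20 = 0.06500 m/day.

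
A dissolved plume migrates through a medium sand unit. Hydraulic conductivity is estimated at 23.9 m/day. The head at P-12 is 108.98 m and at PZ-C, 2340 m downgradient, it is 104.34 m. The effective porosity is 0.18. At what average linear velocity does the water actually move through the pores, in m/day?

0.263

Hydraulic gradient i = (108.98 − 104.34) / 2340 = 4.64 / 2340 = 0.001983.
Darcy flux q = K · i = 23.90 × 0.001983 = 0.04739 m/day.
Seepage velocity v = q / n_e = 0.04739 / 0.18 = 0.2633 m/day.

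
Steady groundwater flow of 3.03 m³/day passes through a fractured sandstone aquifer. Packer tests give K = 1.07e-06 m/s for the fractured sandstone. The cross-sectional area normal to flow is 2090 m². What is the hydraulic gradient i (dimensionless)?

0.0157

Convert K: 1.07e-06 m/s × 86400 = 0.09245 m/day.
From Q = K·A·i, i = Q / (K·A) = 3.03 / (0.09245 × 2090) = 0.01568.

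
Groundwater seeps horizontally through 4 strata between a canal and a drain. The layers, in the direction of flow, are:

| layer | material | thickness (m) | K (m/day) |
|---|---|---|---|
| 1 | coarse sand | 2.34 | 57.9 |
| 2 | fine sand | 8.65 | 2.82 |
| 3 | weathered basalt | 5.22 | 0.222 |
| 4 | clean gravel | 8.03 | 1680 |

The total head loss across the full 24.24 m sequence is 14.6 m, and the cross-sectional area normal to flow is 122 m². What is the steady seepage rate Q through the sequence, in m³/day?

66.9

Flow is perpendicular to layering, so the layers act in series and the equivalent K is the thickness-weighted harmonic mean.
Total thickness L = 2.34 + 8.65 + 5.22 + 8.03 = 24.24 m.
Σ(b_i/K_i) = 2.34/57.9 + 8.65/2.82 + 5.22/0.222 + 8.03/1680 = 26.63 d.
K_eq = L / Σ(b_i/K_i) = 24.24 / 26.63 = 0.9104 m/day.
Q = K_eq · A · (Δh/L) = 0.9104 × 122 × (14.6/24.24) = 66.90 m³/day.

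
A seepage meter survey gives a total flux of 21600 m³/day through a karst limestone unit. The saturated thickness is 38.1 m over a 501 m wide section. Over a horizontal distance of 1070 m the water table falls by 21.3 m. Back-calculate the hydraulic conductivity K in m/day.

Cross-sectional area A = 501 × 38.1 = 19088 m².
Hydraulic gradient i = Δh / L = 21.3 / 1070 = 0.01991.
From Q = K·A·i, K = Q / (A·i) = 21600 / (19088 × 0.01991) = 56.85 m/day.

56.8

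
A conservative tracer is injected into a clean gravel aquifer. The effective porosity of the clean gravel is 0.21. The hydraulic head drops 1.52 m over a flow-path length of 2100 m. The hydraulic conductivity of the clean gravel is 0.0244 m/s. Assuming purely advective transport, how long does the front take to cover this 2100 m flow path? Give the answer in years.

Convert K: 0.0244 m/s × 86400 = 2108 m/day.
Hydraulic gradient i = Δh / L = 1.52 / 2100 = 0.0007238.
Darcy flux q = K · i = 2108 × 0.0007238 = 1.526 m/day.
Seepage velocity v = q / n_e = 1.526 / 0.21 = 7.266 m/day.
Travel time t = L / v = 2100 / 7.266 = 289.0 days = 0.7913 years.

0.791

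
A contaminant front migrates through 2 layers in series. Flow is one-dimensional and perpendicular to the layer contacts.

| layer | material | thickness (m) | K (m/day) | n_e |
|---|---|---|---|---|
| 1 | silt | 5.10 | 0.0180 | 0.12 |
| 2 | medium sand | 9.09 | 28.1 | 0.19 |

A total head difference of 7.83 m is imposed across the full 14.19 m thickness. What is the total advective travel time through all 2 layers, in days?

84.7

With flow normal to the layers, continuity requires the same specific discharge q through every layer.
Σ(b_i/K_i) = 5.10/0.0180 + 9.09/28.1 = 283.7 d.
q = Δh / Σ(b_i/K_i) = 7.83 / 283.7 = 0.02760 m/day.
In each layer the seepage velocity is v_i = q/n_i, so the layer transit time is t_i = b_i·n_i / q:
  layer 1 (silt): t_1 = 5.10 × 0.12 / 0.02760 = 22.17 d
  layer 2 (medium sand): t_2 = 9.09 × 0.19 / 0.02760 = 62.57 d
Total t = Σ t_i = 84.74 days.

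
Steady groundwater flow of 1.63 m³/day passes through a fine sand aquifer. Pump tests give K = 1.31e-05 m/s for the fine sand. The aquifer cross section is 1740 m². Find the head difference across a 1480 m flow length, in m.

Convert K: 1.31e-05 m/s × 86400 = 1.132 m/day.
From Q = K·A·i, i = Q / (K·A) = 1.63 / (1.132 × 1740) = 0.0008277.
Head loss Δh = i · L = 0.0008277 × 1480 = 1.225 m.

1.22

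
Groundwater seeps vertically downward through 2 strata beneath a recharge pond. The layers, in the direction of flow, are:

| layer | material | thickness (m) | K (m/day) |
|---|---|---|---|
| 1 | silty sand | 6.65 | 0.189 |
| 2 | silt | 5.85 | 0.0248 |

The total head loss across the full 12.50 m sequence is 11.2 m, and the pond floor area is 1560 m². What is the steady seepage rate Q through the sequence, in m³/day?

Flow is perpendicular to layering, so the layers act in series and the equivalent K is the thickness-weighted harmonic mean.
Total thickness L = 6.65 + 5.85 = 12.50 m.
Σ(b_i/K_i) = 6.65/0.189 + 5.85/0.0248 = 271.1 d.
K_eq = L / Σ(b_i/K_i) = 12.50 / 271.1 = 0.04611 m/day.
Q = K_eq · A · (Δh/L) = 0.04611 × 1560 × (11.2/12.50) = 64.46 m³/day.

64.5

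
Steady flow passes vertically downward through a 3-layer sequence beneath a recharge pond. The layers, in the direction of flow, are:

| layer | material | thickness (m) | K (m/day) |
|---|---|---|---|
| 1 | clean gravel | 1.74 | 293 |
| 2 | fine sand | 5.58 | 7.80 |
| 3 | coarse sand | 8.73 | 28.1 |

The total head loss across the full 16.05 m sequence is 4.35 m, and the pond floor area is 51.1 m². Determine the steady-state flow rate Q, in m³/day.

Flow is perpendicular to layering, so the layers act in series and the equivalent K is the thickness-weighted harmonic mean.
Total thickness L = 1.74 + 5.58 + 8.73 = 16.05 m.
Σ(b_i/K_i) = 1.74/293 + 5.58/7.80 + 8.73/28.1 = 1.032 d.
K_eq = L / Σ(b_i/K_i) = 16.05 / 1.032 = 15.55 m/day.
Q = K_eq · A · (Δh/L) = 15.55 × 51.1 × (4.35/16.05) = 215.4 m³/day.

215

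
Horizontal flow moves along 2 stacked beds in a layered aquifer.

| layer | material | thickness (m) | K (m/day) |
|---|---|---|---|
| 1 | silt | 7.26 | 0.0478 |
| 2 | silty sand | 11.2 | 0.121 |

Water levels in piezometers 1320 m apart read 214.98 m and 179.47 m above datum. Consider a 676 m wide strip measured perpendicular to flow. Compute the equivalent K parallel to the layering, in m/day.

Flow is parallel to layering, so each bed carries its own Darcy discharge and the transmissivities add.
Σ(K_i·b_i) = 0.0478×7.26 + 0.121×11.2 = 1.702 m²/day.
Total thickness b = 18.46 m, so K_eq = Σ(K_i·b_i)/b = 0.09221 m/day.

0.0922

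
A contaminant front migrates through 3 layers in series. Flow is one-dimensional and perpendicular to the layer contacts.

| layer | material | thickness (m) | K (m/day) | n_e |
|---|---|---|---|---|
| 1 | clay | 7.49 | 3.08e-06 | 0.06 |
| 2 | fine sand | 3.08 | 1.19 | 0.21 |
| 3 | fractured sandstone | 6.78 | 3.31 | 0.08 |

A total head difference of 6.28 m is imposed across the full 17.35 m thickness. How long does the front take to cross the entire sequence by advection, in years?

1740

With flow normal to the layers, continuity requires the same specific discharge q through every layer.
Σ(b_i/K_i) = 7.49/3.08e-06 + 3.08/1.19 + 6.78/3.31 = 2.432e+06 d.
q = Δh / Σ(b_i/K_i) = 6.28 / 2.432e+06 = 2.582e-06 m/day.
In each layer the seepage velocity is v_i = q/n_i, so the layer transit time is t_i = b_i·n_i / q:
  layer 1 (clay): t_1 = 7.49 × 0.06 / 2.582e-06 = 1.740e+05 d
  layer 2 (fine sand): t_2 = 3.08 × 0.21 / 2.582e-06 = 2.505e+05 d
  layer 3 (fractured sandstone): t_3 = 6.78 × 0.08 / 2.582e-06 = 2.100e+05 d
Total t = Σ t_i = 6.345e+05 days = 1737 years.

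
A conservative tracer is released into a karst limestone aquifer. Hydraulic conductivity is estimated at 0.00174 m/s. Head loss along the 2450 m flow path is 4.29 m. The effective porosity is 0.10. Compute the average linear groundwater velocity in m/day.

2.63

Convert K: 0.00174 m/s × 86400 = 150.3 m/day.
Hydraulic gradient i = Δh / L = 4.29 / 2450 = 0.001751.
Darcy flux q = K · i = 150.3 × 0.001751 = 0.2632 m/day.
Seepage velocity v = q / n_e = 0.2632 / 0.10 = 2.632 m/day.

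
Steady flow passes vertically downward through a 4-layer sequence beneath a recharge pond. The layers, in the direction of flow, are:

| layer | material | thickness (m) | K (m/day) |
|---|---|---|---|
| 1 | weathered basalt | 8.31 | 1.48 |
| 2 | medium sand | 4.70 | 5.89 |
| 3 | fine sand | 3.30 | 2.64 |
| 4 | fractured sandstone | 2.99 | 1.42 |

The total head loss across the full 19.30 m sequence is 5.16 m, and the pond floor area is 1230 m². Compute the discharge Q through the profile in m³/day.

650

Flow is perpendicular to layering, so the layers act in series and the equivalent K is the thickness-weighted harmonic mean.
Total thickness L = 8.31 + 4.70 + 3.30 + 2.99 = 19.30 m.
Σ(b_i/K_i) = 8.31/1.48 + 4.70/5.89 + 3.30/2.64 + 2.99/1.42 = 9.768 d.
K_eq = L / Σ(b_i/K_i) = 19.30 / 9.768 = 1.976 m/day.
Q = K_eq · A · (Δh/L) = 1.976 × 1230 × (5.16/19.30) = 649.7 m³/day.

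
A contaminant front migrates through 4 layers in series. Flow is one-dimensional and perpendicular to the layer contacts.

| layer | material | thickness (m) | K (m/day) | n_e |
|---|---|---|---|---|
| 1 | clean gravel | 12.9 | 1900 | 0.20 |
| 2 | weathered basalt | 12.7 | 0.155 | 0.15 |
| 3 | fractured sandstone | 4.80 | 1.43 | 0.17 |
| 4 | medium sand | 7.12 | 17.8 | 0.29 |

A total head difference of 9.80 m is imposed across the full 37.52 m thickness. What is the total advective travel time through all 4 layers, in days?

64.4

With flow normal to the layers, continuity requires the same specific discharge q through every layer.
Σ(b_i/K_i) = 12.9/1900 + 12.7/0.155 + 4.80/1.43 + 7.12/17.8 = 85.70 d.
q = Δh / Σ(b_i/K_i) = 9.80 / 85.70 = 0.1144 m/day.
In each layer the seepage velocity is v_i = q/n_i, so the layer transit time is t_i = b_i·n_i / q:
  layer 1 (clean gravel): t_1 = 12.9 × 0.20 / 0.1144 = 22.56 d
  layer 2 (weathered basalt): t_2 = 12.7 × 0.15 / 0.1144 = 16.66 d
  layer 3 (fractured sandstone): t_3 = 4.80 × 0.17 / 0.1144 = 7.136 d
  layer 4 (medium sand): t_4 = 7.12 × 0.29 / 0.1144 = 18.06 d
Total t = Σ t_i = 64.41 days.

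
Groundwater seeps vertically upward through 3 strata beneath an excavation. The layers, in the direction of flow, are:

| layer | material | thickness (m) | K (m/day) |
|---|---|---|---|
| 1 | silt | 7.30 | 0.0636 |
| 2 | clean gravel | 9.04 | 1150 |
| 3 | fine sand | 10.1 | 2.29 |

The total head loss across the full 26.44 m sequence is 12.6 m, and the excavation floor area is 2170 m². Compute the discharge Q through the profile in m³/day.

229

Flow is perpendicular to layering, so the layers act in series and the equivalent K is the thickness-weighted harmonic mean.
Total thickness L = 7.30 + 9.04 + 10.1 = 26.44 m.
Σ(b_i/K_i) = 7.30/0.0636 + 9.04/1150 + 10.1/2.29 = 119.2 d.
K_eq = L / Σ(b_i/K_i) = 26.44 / 119.2 = 0.2218 m/day.
Q = K_eq · A · (Δh/L) = 0.2218 × 2170 × (12.6/26.44) = 229.4 m³/day.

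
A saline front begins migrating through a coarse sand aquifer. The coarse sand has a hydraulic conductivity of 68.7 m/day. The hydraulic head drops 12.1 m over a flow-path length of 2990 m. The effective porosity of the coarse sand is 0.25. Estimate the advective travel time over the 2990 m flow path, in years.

Hydraulic gradient i = Δh / L = 12.1 / 2990 = 0.004047.
Darcy flux q = K · i = 68.70 × 0.004047 = 0.2780 m/day.
Seepage velocity v = q / n_e = 0.2780 / 0.25 = 1.112 m/day.
Travel time t = L / v = 2990 / 1.112 = 2689 days = 7.361 years.

7.36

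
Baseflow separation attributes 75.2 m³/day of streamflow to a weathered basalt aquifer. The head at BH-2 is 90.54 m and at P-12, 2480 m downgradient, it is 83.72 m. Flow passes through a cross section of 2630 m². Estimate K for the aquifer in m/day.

10.4

Hydraulic gradient i = (90.54 − 83.72) / 2480 = 6.82 / 2480 = 0.002750.
From Q = K·A·i, K = Q / (A·i) = 75.2 / (2630 × 0.002750) = 10.40 m/day.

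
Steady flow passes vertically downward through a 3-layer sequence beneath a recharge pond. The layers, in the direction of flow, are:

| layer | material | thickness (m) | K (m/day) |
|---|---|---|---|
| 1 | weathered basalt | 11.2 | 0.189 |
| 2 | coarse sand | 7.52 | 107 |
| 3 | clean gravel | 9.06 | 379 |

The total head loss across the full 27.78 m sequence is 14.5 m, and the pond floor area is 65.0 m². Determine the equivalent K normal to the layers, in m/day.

Flow is perpendicular to layering, so the layers act in series and the equivalent K is the thickness-weighted harmonic mean.
Total thickness L = 11.2 + 7.52 + 9.06 = 27.78 m.
Σ(b_i/K_i) = 11.2/0.189 + 7.52/107 + 9.06/379 = 59.35 d.
K_eq = L / Σ(b_i/K_i) = 27.78 / 59.35 = 0.4680 m/day.

0.468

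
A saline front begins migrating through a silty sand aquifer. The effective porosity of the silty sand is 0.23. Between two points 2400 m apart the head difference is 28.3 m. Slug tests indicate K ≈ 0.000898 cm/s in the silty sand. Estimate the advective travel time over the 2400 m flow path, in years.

Convert K: 0.000898 cm/s × 864 = 0.7759 m/day.
Hydraulic gradient i = Δh / L = 28.3 / 2400 = 0.01179.
Darcy flux q = K · i = 0.7759 × 0.01179 = 0.009149 m/day.
Seepage velocity v = q / n_e = 0.009149 / 0.23 = 0.03978 m/day.
Travel time t = L / v = 2400 / 0.03978 = 60336 days = 165.2 years.

165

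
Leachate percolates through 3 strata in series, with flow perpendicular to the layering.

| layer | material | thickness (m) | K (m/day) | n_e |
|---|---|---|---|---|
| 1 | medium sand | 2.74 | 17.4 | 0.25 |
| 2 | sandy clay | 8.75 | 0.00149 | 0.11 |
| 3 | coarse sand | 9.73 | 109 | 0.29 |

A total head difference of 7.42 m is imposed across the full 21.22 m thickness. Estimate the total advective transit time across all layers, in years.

9.68

With flow normal to the layers, continuity requires the same specific discharge q through every layer.
Σ(b_i/K_i) = 2.74/17.4 + 8.75/0.00149 + 9.73/109 = 5873 d.
q = Δh / Σ(b_i/K_i) = 7.42 / 5873 = 0.001263 m/day.
In each layer the seepage velocity is v_i = q/n_i, so the layer transit time is t_i = b_i·n_i / q:
  layer 1 (medium sand): t_1 = 2.74 × 0.25 / 0.001263 = 542.2 d
  layer 2 (sandy clay): t_2 = 8.75 × 0.11 / 0.001263 = 761.8 d
  layer 3 (coarse sand): t_3 = 9.73 × 0.29 / 0.001263 = 2233 d
Total t = Σ t_i = 3537 days = 9.684 years.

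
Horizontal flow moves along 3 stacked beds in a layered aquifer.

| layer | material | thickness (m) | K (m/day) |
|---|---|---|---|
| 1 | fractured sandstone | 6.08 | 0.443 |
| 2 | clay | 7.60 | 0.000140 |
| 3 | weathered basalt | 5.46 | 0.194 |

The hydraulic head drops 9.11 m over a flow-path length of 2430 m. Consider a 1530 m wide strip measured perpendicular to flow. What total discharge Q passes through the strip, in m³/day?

21.5

Flow is parallel to layering, so each bed carries its own Darcy discharge and the transmissivities add.
Σ(K_i·b_i) = 0.443×6.08 + 0.000140×7.60 + 0.194×5.46 = 3.754 m²/day.
Hydraulic gradient i = Δh / L = 9.11 / 2430 = 0.003749.
Q = Σ(K_i·b_i) · W · i = 3.754 × 1530 × 0.003749 = 21.53 m³/day.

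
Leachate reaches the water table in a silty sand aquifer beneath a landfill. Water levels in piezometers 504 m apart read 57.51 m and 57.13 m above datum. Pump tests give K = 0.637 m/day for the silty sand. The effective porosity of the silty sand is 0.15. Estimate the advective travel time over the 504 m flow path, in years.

431

Hydraulic gradient i = (57.51 − 57.13) / 504 = 0.38 / 504 = 0.0007540.
Darcy flux q = K · i = 0.6370 × 0.0007540 = 0.0004803 m/day.
Seepage velocity v = q / n_e = 0.0004803 / 0.15 = 0.003202 m/day.
Travel time t = L / v = 504 / 0.003202 = 1.574e+05 days = 431.0 years.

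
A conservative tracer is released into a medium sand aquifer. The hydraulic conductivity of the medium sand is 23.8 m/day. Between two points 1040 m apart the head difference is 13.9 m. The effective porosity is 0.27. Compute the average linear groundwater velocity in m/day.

Hydraulic gradient i = Δh / L = 13.9 / 1040 = 0.01337.
Darcy flux q = K · i = 23.80 × 0.01337 = 0.3181 m/day.
Seepage velocity v = q / n_e = 0.3181 / 0.27 = 1.178 m/day.

1.18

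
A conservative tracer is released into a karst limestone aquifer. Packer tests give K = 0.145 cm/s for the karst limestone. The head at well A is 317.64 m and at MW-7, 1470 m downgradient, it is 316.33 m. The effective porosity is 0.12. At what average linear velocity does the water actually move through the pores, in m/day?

0.930

Convert K: 0.145 cm/s × 864 = 125.3 m/day.
Hydraulic gradient i = (317.64 − 316.33) / 1470 = 1.31 / 1470 = 0.0008912.
Darcy flux q = K · i = 125.3 × 0.0008912 = 0.1116 m/day.
Seepage velocity v = q / n_e = 0.1116 / 0.12 = 0.9304 m/day.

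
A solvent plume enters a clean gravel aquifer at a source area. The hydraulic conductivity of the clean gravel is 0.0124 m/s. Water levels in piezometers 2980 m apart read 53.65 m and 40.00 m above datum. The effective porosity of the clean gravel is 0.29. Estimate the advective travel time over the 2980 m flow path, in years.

0.482

Convert K: 0.0124 m/s × 86400 = 1071 m/day.
Hydraulic gradient i = (53.65 − 40.00) / 2980 = 13.65 / 2980 = 0.004581.
Darcy flux q = K · i = 1071 × 0.004581 = 4.907 m/day.
Seepage velocity v = q / n_e = 4.907 / 0.29 = 16.92 m/day.
Travel time t = L / v = 2980 / 16.92 = 176.1 days = 0.4821 years.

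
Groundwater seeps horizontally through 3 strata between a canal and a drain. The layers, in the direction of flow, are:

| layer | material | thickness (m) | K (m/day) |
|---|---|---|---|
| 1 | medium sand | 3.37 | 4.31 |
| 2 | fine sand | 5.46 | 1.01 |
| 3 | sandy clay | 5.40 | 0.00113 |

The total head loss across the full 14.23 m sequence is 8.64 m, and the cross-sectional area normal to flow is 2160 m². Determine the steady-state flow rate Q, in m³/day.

3.90

Flow is perpendicular to layering, so the layers act in series and the equivalent K is the thickness-weighted harmonic mean.
Total thickness L = 3.37 + 5.46 + 5.40 = 14.23 m.
Σ(b_i/K_i) = 3.37/4.31 + 5.46/1.01 + 5.40/0.00113 = 4785 d.
K_eq = L / Σ(b_i/K_i) = 14.23 / 4785 = 0.002974 m/day.
Q = K_eq · A · (Δh/L) = 0.002974 × 2160 × (8.64/14.23) = 3.900 m³/day.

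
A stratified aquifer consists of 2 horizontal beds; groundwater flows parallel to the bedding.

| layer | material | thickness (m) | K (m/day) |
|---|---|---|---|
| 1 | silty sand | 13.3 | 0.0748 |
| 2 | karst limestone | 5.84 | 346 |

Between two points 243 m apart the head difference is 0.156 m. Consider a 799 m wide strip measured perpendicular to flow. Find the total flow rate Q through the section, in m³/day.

Flow is parallel to layering, so each bed carries its own Darcy discharge and the transmissivities add.
Σ(K_i·b_i) = 0.0748×13.3 + 346×5.84 = 2022 m²/day.
Hydraulic gradient i = Δh / L = 0.156 / 243 = 0.0006420.
Q = Σ(K_i·b_i) · W · i = 2022 × 799 × 0.0006420 = 1037 m³/day.

1040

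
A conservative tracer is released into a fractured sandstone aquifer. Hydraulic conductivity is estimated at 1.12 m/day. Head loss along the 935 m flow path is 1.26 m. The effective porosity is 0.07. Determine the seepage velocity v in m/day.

Hydraulic gradient i = Δh / L = 1.26 / 935 = 0.001348.
Darcy flux q = K · i = 1.120 × 0.001348 = 0.001509 m/day.
Seepage velocity v = q / n_e = 0.001509 / 0.07 = 0.02156 m/day.

0.0216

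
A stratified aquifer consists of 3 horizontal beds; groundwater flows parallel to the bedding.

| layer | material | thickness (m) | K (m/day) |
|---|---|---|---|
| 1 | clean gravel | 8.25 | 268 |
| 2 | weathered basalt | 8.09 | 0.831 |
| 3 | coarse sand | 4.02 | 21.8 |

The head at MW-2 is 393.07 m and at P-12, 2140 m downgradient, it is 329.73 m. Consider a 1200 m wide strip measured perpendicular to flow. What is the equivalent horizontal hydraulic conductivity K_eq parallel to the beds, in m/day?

113

Flow is parallel to layering, so each bed carries its own Darcy discharge and the transmissivities add.
Σ(K_i·b_i) = 268×8.25 + 0.831×8.09 + 21.8×4.02 = 2305 m²/day.
Total thickness b = 20.36 m, so K_eq = Σ(K_i·b_i)/b = 113.2 m/day.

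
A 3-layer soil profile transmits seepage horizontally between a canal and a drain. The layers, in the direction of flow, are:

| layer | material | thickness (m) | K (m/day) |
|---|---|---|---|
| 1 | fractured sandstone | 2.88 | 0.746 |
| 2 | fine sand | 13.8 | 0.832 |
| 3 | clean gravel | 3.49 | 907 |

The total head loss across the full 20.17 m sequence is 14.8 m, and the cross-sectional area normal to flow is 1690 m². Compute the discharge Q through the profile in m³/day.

1220

Flow is perpendicular to layering, so the layers act in series and the equivalent K is the thickness-weighted harmonic mean.
Total thickness L = 2.88 + 13.8 + 3.49 = 20.17 m.
Σ(b_i/K_i) = 2.88/0.746 + 13.8/0.832 + 3.49/907 = 20.45 d.
K_eq = L / Σ(b_i/K_i) = 20.17 / 20.45 = 0.9863 m/day.
Q = K_eq · A · (Δh/L) = 0.9863 × 1690 × (14.8/20.17) = 1223 m³/day.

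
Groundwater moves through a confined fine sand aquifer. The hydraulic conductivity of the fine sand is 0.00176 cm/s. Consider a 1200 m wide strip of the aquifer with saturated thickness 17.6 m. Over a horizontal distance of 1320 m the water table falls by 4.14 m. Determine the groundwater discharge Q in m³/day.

101

Convert K: 0.00176 cm/s × 864 = 1.521 m/day.
Cross-sectional area A = 1200 × 17.6 = 21120 m².
Hydraulic gradient i = Δh / L = 4.14 / 1320 = 0.003136.
Darcy's law: Q = K · A · i = 1.521 × 21120 × 0.003136 = 100.7 m³/day.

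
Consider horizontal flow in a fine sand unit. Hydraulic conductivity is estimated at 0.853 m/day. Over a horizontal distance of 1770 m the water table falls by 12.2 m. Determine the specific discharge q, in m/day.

0.00588

Hydraulic gradient i = Δh / L = 12.2 / 1770 = 0.006893.
Specific discharge q = K · i = 0.8530 × 0.006893 = 0.005879 m/day.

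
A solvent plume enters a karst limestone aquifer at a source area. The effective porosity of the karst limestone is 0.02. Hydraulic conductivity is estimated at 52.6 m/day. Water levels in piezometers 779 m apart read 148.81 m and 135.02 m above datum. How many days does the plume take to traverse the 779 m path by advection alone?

Hydraulic gradient i = (148.81 − 135.02) / 779 = 13.79 / 779 = 0.01770.
Darcy flux q = K · i = 52.60 × 0.01770 = 0.9311 m/day.
Seepage velocity v = q / n_e = 0.9311 / 0.02 = 46.56 m/day.
Travel time t = L / v = 779 / 46.56 = 16.73 days.

16.7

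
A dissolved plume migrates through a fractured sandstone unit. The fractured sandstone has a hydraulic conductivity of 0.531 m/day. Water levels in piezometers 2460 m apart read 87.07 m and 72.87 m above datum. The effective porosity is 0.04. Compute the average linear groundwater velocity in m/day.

Hydraulic gradient i = (87.07 − 72.87) / 2460 = 14.2 / 2460 = 0.005772.
Darcy flux q = K · i = 0.5310 × 0.005772 = 0.003065 m/day.
Seepage velocity v = q / n_e = 0.003065 / 0.04 = 0.07663 m/day.

0.0766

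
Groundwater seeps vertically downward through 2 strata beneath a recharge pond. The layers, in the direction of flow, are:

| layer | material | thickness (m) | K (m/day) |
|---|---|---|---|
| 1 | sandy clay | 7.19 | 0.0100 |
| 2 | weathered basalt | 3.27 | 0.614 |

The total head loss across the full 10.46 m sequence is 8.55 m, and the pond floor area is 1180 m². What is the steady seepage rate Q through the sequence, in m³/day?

13.9

Flow is perpendicular to layering, so the layers act in series and the equivalent K is the thickness-weighted harmonic mean.
Total thickness L = 7.19 + 3.27 = 10.46 m.
Σ(b_i/K_i) = 7.19/0.0100 + 3.27/0.614 = 724.3 d.
K_eq = L / Σ(b_i/K_i) = 10.46 / 724.3 = 0.01444 m/day.
Q = K_eq · A · (Δh/L) = 0.01444 × 1180 × (8.55/10.46) = 13.93 m³/day.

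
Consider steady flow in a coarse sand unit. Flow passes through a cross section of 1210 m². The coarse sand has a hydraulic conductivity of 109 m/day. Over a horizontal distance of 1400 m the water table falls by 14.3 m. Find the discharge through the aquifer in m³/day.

Hydraulic gradient i = Δh / L = 14.3 / 1400 = 0.01021.
Darcy's law: Q = K · A · i = 109.0 × 1210 × 0.01021 = 1347 m³/day.

1350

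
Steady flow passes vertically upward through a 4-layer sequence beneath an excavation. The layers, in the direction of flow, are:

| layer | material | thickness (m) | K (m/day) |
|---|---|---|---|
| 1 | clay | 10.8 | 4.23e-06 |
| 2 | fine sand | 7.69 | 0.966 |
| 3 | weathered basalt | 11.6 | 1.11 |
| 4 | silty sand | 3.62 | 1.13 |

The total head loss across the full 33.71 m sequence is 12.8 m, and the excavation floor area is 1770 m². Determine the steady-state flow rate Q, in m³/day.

0.00887

Flow is perpendicular to layering, so the layers act in series and the equivalent K is the thickness-weighted harmonic mean.
Total thickness L = 10.8 + 7.69 + 11.6 + 3.62 = 33.71 m.
Σ(b_i/K_i) = 10.8/4.23e-06 + 7.69/0.966 + 11.6/1.11 + 3.62/1.13 = 2.553e+06 d.
K_eq = L / Σ(b_i/K_i) = 33.71 / 2.553e+06 = 1.320e-05 m/day.
Q = K_eq · A · (Δh/L) = 1.320e-05 × 1770 × (12.8/33.71) = 0.008874 m³/day.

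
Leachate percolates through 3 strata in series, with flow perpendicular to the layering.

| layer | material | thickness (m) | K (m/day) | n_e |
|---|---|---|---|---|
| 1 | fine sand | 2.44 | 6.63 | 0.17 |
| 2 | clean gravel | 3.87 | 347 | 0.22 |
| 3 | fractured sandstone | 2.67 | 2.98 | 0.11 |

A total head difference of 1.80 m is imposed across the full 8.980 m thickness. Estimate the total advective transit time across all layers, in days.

1.11

With flow normal to the layers, continuity requires the same specific discharge q through every layer.
Σ(b_i/K_i) = 2.44/6.63 + 3.87/347 + 2.67/2.98 = 1.275 d.
q = Δh / Σ(b_i/K_i) = 1.80 / 1.275 = 1.412 m/day.
In each layer the seepage velocity is v_i = q/n_i, so the layer transit time is t_i = b_i·n_i / q:
  layer 1 (fine sand): t_1 = 2.44 × 0.17 / 1.412 = 0.2939 d
  layer 2 (clean gravel): t_2 = 3.87 × 0.22 / 1.412 = 0.6031 d
  layer 3 (fractured sandstone): t_3 = 2.67 × 0.11 / 1.412 = 0.2081 d
Total t = Σ t_i = 1.105 days.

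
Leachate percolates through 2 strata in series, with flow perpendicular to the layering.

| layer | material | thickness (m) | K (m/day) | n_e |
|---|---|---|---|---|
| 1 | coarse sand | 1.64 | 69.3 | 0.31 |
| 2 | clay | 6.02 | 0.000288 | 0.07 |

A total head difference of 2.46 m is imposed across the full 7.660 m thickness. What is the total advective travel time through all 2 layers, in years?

21.6

With flow normal to the layers, continuity requires the same specific discharge q through every layer.
Σ(b_i/K_i) = 1.64/69.3 + 6.02/0.000288 = 20903 d.
q = Δh / Σ(b_i/K_i) = 2.46 / 20903 = 0.0001177 m/day.
In each layer the seepage velocity is v_i = q/n_i, so the layer transit time is t_i = b_i·n_i / q:
  layer 1 (coarse sand): t_1 = 1.64 × 0.31 / 0.0001177 = 4320 d
  layer 2 (clay): t_2 = 6.02 × 0.07 / 0.0001177 = 3581 d
Total t = Σ t_i = 7901 days = 21.63 years.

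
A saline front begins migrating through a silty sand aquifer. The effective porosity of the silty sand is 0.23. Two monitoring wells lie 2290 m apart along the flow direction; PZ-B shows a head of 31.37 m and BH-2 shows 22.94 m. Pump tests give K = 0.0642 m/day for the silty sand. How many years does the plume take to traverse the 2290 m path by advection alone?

Hydraulic gradient i = (31.37 − 22.94) / 2290 = 8.43 / 2290 = 0.003681.
Darcy flux q = K · i = 0.06420 × 0.003681 = 0.0002363 m/day.
Seepage velocity v = q / n_e = 0.0002363 / 0.23 = 0.001028 m/day.
Travel time t = L / v = 2290 / 0.001028 = 2.229e+06 days = 6102 years.

6100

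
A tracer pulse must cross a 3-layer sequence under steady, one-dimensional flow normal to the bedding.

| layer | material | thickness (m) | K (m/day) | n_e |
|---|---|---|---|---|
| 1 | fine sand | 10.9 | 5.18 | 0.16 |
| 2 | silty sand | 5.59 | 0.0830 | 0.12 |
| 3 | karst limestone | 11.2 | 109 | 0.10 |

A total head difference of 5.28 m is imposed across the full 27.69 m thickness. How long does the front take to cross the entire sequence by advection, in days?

With flow normal to the layers, continuity requires the same specific discharge q through every layer.
Σ(b_i/K_i) = 10.9/5.18 + 5.59/0.0830 + 11.2/109 = 69.56 d.
q = Δh / Σ(b_i/K_i) = 5.28 / 69.56 = 0.07591 m/day.
In each layer the seepage velocity is v_i = q/n_i, so the layer transit time is t_i = b_i·n_i / q:
  layer 1 (fine sand): t_1 = 10.9 × 0.16 / 0.07591 = 22.97 d
  layer 2 (silty sand): t_2 = 5.59 × 0.12 / 0.07591 = 8.837 d
  layer 3 (karst limestone): t_3 = 11.2 × 0.10 / 0.07591 = 14.75 d
Total t = Σ t_i = 46.57 days.

46.6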